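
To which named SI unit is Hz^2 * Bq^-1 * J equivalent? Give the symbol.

W

Hz = 1/s = s⁻¹ (frequency is cycles per second).
So Hz² = s⁻².
Bq = 1/s = s⁻¹ (activity is decays per second).
So Bq⁻¹ = s.
J = N·m (work = force × distance),
    = kg·m²·s⁻².
Combining: Hz²·Bq⁻¹·J = s⁻² · s · (kg·m²·s⁻²) = kg·m²·s⁻³.
kg·m²·s⁻³ is the base-SI form of the watt.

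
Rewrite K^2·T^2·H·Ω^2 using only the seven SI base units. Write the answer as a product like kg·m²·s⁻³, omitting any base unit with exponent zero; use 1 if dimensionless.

T = Wb/m² (flux density = flux per area),
    = kg·s⁻²·A⁻¹.
So T² = kg²·s⁻⁴·A⁻².
H = Wb/A (inductance = flux per current),
    = kg·m²·s⁻²·A⁻².
Ω = V/A (resistance = voltage per current),
    = kg·m²·s⁻³·A⁻².
So Ω² = kg²·m⁴·s⁻⁶·A⁻⁴.
Combining: K²·T²·H·Ω² = K² · (kg²·s⁻⁴·A⁻²) · (kg·m²·s⁻²·A⁻²) · (kg²·m⁴·s⁻⁶·A⁻⁴) = kg⁵·m⁶·s⁻¹²·A⁻⁸·K².

kg⁵·m⁶·s⁻¹²·A⁻⁸·K²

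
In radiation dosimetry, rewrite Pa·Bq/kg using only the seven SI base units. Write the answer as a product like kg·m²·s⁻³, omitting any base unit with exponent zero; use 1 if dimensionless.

Pa = N/m² (pressure = force per area),
    = kg·m⁻¹·s⁻².
Bq = 1/s = s⁻¹ (activity is decays per second).
Combining: Pa·kg⁻¹·Bq = (kg·m⁻¹·s⁻²) · kg⁻¹ · s⁻¹ = m⁻¹·s⁻³.

m⁻¹·s⁻³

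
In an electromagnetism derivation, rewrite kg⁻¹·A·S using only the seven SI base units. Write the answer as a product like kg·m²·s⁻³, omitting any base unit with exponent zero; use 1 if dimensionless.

S = kg⁻¹·m⁻²·s³·A².
Combining: kg⁻¹·A·S = kg⁻¹ · A · (kg⁻¹·m⁻²·s³·A²) = kg⁻²·m⁻²·s³·A³.

kg⁻²·m⁻²·s³·A³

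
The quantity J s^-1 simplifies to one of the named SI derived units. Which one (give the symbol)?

W

J = N·m (work = force × distance),
    = kg·m²·s⁻².
Combining: J·s⁻¹ = (kg·m²·s⁻²) · s⁻¹ = kg·m²·s⁻³.
kg·m²·s⁻³ is the base-SI form of the watt.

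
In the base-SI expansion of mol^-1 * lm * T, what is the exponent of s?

-2

lm = cd.
T = kg·s⁻²·A⁻¹.
Combining: mol⁻¹·lm·T = mol⁻¹ · cd · (kg·s⁻²·A⁻¹) = kg·s⁻²·A⁻¹·mol⁻¹·cd.
The exponent of s is -2.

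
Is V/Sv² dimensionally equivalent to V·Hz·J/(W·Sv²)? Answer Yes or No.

Left side:
  Sv = J/kg (equivalent dose = energy per mass),
      = m²·s⁻².
  So Sv⁻² = m⁻⁴·s⁴.
  V = W/A (potential = power per current),
      = kg·m²·s⁻³·A⁻¹.
  Combining: Sv⁻²·V = (m⁻⁴·s⁴) · (kg·m²·s⁻³·A⁻¹) = kg·m⁻²·s·A⁻¹.
Right side:
  V = W/A (potential = power per current),
      = kg·m²·s⁻³·A⁻¹.
  W = J/s (power = energy per time),
      = kg·m²·s⁻³.
  So W⁻¹ = kg⁻¹·m⁻²·s³.
  Hz = 1/s = s⁻¹ (frequency is cycles per second).
  J = N·m (work = force × distance),
      = kg·m²·s⁻².
  Sv = J/kg (equivalent dose = energy per mass),
      = m²·s⁻².
  So Sv⁻² = m⁻⁴·s⁴.
  Combining: V·W⁻¹·Hz·J·Sv⁻² = (kg·m²·s⁻³·A⁻¹) · (kg⁻¹·m⁻²·s³) · s⁻¹ · (kg·m²·s⁻²) · (m⁻⁴·s⁴) = kg·m⁻²·s·A⁻¹.
Both reduce to kg·m⁻²·s·A⁻¹.

Yes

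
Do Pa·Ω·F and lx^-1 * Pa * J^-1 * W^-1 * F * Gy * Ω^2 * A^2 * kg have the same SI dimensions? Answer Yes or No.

Left side:
  Pa = kg·m⁻¹·s⁻².
  Ω = kg·m²·s⁻³·A⁻².
  F = kg⁻¹·m⁻²·s⁴·A².
  Combining: Pa·Ω·F = (kg·m⁻¹·s⁻²) · (kg·m²·s⁻³·A⁻²) · (kg⁻¹·m⁻²·s⁴·A²) = kg·m⁻¹·s⁻¹.
Right side:
  lx = lm/m² (illuminance = luminous flux per area),
      = m⁻²·cd.
  So lx⁻¹ = m²·cd⁻¹.
  Pa = N/m² (pressure = force per area),
      = kg·m⁻¹·s⁻².
  J = N·m (work = force × distance),
      = kg·m²·s⁻².
  So J⁻¹ = kg⁻¹·m⁻²·s².
  W = J/s (power = energy per time),
      = kg·m²·s⁻³.
  So W⁻¹ = kg⁻¹·m⁻²·s³.
  F = C/V (capacitance = charge per voltage),
      = A·s/(kg·m²·s⁻³·A⁻¹) (substituting C and V),
      = kg⁻¹·m⁻²·s⁴·A².
  Gy = J/kg (absorbed dose = energy per mass),
      = m²·s⁻².
  Ω = V/A (resistance = voltage per current),
      = kg·m²·s⁻³·A⁻².
  So Ω² = kg²·m⁴·s⁻⁶·A⁻⁴.
  Combining: lx⁻¹·Pa·J⁻¹·W⁻¹·F·Gy·Ω²·A²·kg = (m²·cd⁻¹) · (kg·m⁻¹·s⁻²) · (kg⁻¹·m⁻²·s²) · (kg⁻¹·m⁻²·s³) · (kg⁻¹·m⁻²·s⁴·A²) · (m²·s⁻²) · (kg²·m⁴·s⁻⁶·A⁻⁴) · A² · kg = kg·m·s⁻¹·cd⁻¹.
Left is kg·m⁻¹·s⁻¹; right is kg·m·s⁻¹·cd⁻¹ — different.

No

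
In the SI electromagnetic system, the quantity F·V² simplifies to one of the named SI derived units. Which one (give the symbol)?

J

F = C/V (capacitance = charge per voltage),
    = A·s/(kg·m²·s⁻³·A⁻¹) (substituting C and V),
    = kg⁻¹·m⁻²·s⁴·A².
V = W/A (potential = power per current),
    = kg·m²·s⁻³·A⁻¹.
So V² = kg²·m⁴·s⁻⁶·A⁻².
Combining: F·V² = (kg⁻¹·m⁻²·s⁴·A²) · (kg²·m⁴·s⁻⁶·A⁻²) = kg·m²·s⁻².
kg·m²·s⁻² is the base-SI form of the joule.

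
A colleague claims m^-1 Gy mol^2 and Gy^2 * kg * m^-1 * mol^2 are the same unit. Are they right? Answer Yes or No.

No

Left side:
  Gy = J/kg (absorbed dose = energy per mass),
      = m²·s⁻².
  Combining: m⁻¹·Gy·mol² = m⁻¹ · (m²·s⁻²) · mol² = m·s⁻²·mol².
Right side:
  Gy = J/kg (absorbed dose = energy per mass),
      = m²·s⁻².
  So Gy² = m⁴·s⁻⁴.
  Combining: Gy²·kg·m⁻¹·mol² = (m⁴·s⁻⁴) · kg · m⁻¹ · mol² = kg·m³·s⁻⁴·mol².
Left is m·s⁻²·mol²; right is kg·m³·s⁻⁴·mol² — different.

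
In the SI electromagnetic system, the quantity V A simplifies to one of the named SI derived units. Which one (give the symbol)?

W

V = W/A (potential = power per current),
    = kg·m²·s⁻³·A⁻¹.
Combining: V·A = (kg·m²·s⁻³·A⁻¹) · A = kg·m²·s⁻³.
kg·m²·s⁻³ is the base-SI form of the watt.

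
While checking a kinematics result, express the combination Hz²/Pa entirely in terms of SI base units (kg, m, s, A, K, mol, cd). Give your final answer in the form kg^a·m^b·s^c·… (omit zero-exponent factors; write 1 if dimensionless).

Hz = 1/s = s⁻¹ (frequency is cycles per second).
So Hz² = s⁻².
Pa = N/m² (pressure = force per area),
    = kg·m⁻¹·s⁻².
So Pa⁻¹ = kg⁻¹·m·s².
Combining: Hz²·Pa⁻¹ = s⁻² · (kg⁻¹·m·s²) = kg⁻¹·m.

kg⁻¹·m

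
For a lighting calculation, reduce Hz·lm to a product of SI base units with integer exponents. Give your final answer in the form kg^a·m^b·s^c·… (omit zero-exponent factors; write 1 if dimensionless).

s⁻¹·cd

Hz = s⁻¹.
lm = cd.
Combining: Hz·lm = s⁻¹ · cd = s⁻¹·cd.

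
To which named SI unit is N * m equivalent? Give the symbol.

N = kg·m/s² = kg·m·s⁻² (force = mass × acceleration).
Combining: N·m = (kg·m·s⁻²) · m = kg·m²·s⁻².
kg·m²·s⁻² is the base-SI form of the joule.

J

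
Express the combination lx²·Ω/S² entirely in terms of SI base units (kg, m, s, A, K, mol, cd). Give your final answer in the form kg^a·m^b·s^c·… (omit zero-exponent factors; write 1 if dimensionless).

lx = m⁻²·cd.
So lx² = m⁻⁴·cd².
S = kg⁻¹·m⁻²·s³·A².
So S⁻² = kg²·m⁴·s⁻⁶·A⁻⁴.
Ω = kg·m²·s⁻³·A⁻².
Combining: lx²·S⁻²·Ω = (m⁻⁴·cd²) · (kg²·m⁴·s⁻⁶·A⁻⁴) · (kg·m²·s⁻³·A⁻²) = kg³·m²·s⁻⁹·A⁻⁶·cd².

kg³·m²·s⁻⁹·A⁻⁶·cd²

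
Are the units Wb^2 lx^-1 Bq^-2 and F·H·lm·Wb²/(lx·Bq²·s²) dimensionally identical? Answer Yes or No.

Left side:
  Wb = V·s (flux: a volt is a weber per second),
      = kg·m²·s⁻²·A⁻¹.
  So Wb² = kg²·m⁴·s⁻⁴·A⁻².
  lx = lm/m² (illuminance = luminous flux per area),
      = m⁻²·cd.
  So lx⁻¹ = m²·cd⁻¹.
  Bq = 1/s = s⁻¹ (activity is decays per second).
  So Bq⁻² = s².
  Combining: Wb²·lx⁻¹·Bq⁻² = (kg²·m⁴·s⁻⁴·A⁻²) · (m²·cd⁻¹) · s² = kg²·m⁶·s⁻²·A⁻²·cd⁻¹.
Right side:
  F = kg⁻¹·m⁻²·s⁴·A².
  lx = m⁻²·cd.
  So lx⁻¹ = m²·cd⁻¹.
  H = kg·m²·s⁻²·A⁻².
  lm = cd.
  Bq = s⁻¹.
  So Bq⁻² = s².
  Wb = kg·m²·s⁻²·A⁻¹.
  So Wb² = kg²·m⁴·s⁻⁴·A⁻².
  Combining: F·lx⁻¹·H·lm·Bq⁻²·s⁻²·Wb² = (kg⁻¹·m⁻²·s⁴·A²) · (m²·cd⁻¹) · (kg·m²·s⁻²·A⁻²) · cd · s² · s⁻² · (kg²·m⁴·s⁻⁴·A⁻²) = kg²·m⁶·s⁻²·A⁻².
Left is kg²·m⁶·s⁻²·A⁻²·cd⁻¹; right is kg²·m⁶·s⁻²·A⁻² — different.

No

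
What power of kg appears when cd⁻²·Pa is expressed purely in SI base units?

Pa = kg·m⁻¹·s⁻².
Combining: cd⁻²·Pa = cd⁻² · (kg·m⁻¹·s⁻²) = kg·m⁻¹·s⁻²·cd⁻².
The exponent of kg is 1.

1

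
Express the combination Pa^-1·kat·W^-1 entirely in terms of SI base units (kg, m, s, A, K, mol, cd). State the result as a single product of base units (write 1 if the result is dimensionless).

kg⁻²·m⁻¹·s⁴·mol

Pa = N/m² (pressure = force per area),
    = kg·m⁻¹·s⁻².
So Pa⁻¹ = kg⁻¹·m·s².
kat = mol/s = s⁻¹·mol (catalytic activity).
W = J/s (power = energy per time),
    = kg·m²·s⁻³.
So W⁻¹ = kg⁻¹·m⁻²·s³.
Combining: Pa⁻¹·kat·W⁻¹ = (kg⁻¹·m·s²) · (s⁻¹·mol) · (kg⁻¹·m⁻²·s³) = kg⁻²·m⁻¹·s⁴·mol.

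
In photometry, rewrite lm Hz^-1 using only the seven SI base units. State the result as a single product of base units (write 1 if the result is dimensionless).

s·cd

lm = cd.
Hz = s⁻¹.
So Hz⁻¹ = s.
Combining: lm·Hz⁻¹ = cd · s = s·cd.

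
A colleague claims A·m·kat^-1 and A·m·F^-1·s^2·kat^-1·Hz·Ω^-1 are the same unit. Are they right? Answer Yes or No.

Left side:
  kat = mol/s = s⁻¹·mol (catalytic activity).
  So kat⁻¹ = s·mol⁻¹.
  Combining: A·m·kat⁻¹ = A · m · (s·mol⁻¹) = m·s·A·mol⁻¹.
Right side:
  F = kg⁻¹·m⁻²·s⁴·A².
  So F⁻¹ = kg·m²·s⁻⁴·A⁻².
  kat = s⁻¹·mol.
  So kat⁻¹ = s·mol⁻¹.
  Hz = s⁻¹.
  Ω = kg·m²·s⁻³·A⁻².
  So Ω⁻¹ = kg⁻¹·m⁻²·s³·A².
  Combining: A·m·F⁻¹·s²·kat⁻¹·Hz·Ω⁻¹ = A · m · (kg·m²·s⁻⁴·A⁻²) · s² · (s·mol⁻¹) · s⁻¹ · (kg⁻¹·m⁻²·s³·A²) = m·s·A·mol⁻¹.
Both reduce to m·s·A·mol⁻¹.

Yes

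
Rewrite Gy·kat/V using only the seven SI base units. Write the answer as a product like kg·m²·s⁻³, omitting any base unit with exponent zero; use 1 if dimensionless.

V = kg·m²·s⁻³·A⁻¹.
So V⁻¹ = kg⁻¹·m⁻²·s³·A.
Gy = m²·s⁻².
kat = s⁻¹·mol.
Combining: V⁻¹·Gy·kat = (kg⁻¹·m⁻²·s³·A) · (m²·s⁻²) · (s⁻¹·mol) = kg⁻¹·A·mol.

kg⁻¹·A·mol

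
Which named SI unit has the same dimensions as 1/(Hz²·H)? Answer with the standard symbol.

Hz = 1/s = s⁻¹ (frequency is cycles per second).
So Hz⁻² = s².
H = Wb/A (inductance = flux per current),
    = kg·m²·s⁻²·A⁻².
So H⁻¹ = kg⁻¹·m⁻²·s²·A².
Combining: Hz⁻²·H⁻¹ = s² · (kg⁻¹·m⁻²·s²·A²) = kg⁻¹·m⁻²·s⁴·A².
kg⁻¹·m⁻²·s⁴·A² is the base-SI form of the farad.

F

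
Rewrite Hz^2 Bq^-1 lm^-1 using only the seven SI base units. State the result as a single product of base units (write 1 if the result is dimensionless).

s⁻¹·cd⁻¹

Hz = 1/s = s⁻¹ (frequency is cycles per second).
So Hz² = s⁻².
Bq = 1/s = s⁻¹ (activity is decays per second).
So Bq⁻¹ = s.
lm = cd·sr = cd (luminous flux; sr is dimensionless).
So lm⁻¹ = cd⁻¹.
Combining: Hz²·Bq⁻¹·lm⁻¹ = s⁻² · s · cd⁻¹ = s⁻¹·cd⁻¹.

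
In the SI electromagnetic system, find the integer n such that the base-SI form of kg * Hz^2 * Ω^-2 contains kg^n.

Hz = 1/s = s⁻¹ (frequency is cycles per second).
So Hz² = s⁻².
Ω = V/A (resistance = voltage per current),
    = kg·m²·s⁻³·A⁻².
So Ω⁻² = kg⁻²·m⁻⁴·s⁶·A⁴.
Combining: kg·Hz²·Ω⁻² = kg · s⁻² · (kg⁻²·m⁻⁴·s⁶·A⁴) = kg⁻¹·m⁻⁴·s⁴·A⁴.
The exponent of kg is -1.

-1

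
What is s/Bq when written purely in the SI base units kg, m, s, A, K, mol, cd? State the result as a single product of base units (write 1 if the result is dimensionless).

Bq = 1/s = s⁻¹ (activity is decays per second).
So Bq⁻¹ = s.
Combining: Bq⁻¹·s = s · s = s².

s²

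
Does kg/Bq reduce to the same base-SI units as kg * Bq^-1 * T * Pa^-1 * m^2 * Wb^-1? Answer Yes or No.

Left side:
  Bq = s⁻¹.
  So Bq⁻¹ = s.
  Combining: kg·Bq⁻¹ = kg · s = kg·s.
Right side:
  Bq = 1/s = s⁻¹ (activity is decays per second).
  So Bq⁻¹ = s.
  T = Wb/m² (flux density = flux per area),
      = kg·s⁻²·A⁻¹.
  Pa = N/m² (pressure = force per area),
      = kg·m⁻¹·s⁻².
  So Pa⁻¹ = kg⁻¹·m·s².
  Wb = V·s (flux: a volt is a weber per second),
      = kg·m²·s⁻²·A⁻¹.
  So Wb⁻¹ = kg⁻¹·m⁻²·s²·A.
  Combining: kg·Bq⁻¹·T·Pa⁻¹·m²·Wb⁻¹ = kg · s · (kg·s⁻²·A⁻¹) · (kg⁻¹·m·s²) · m² · (kg⁻¹·m⁻²·s²·A) = m·s³.
Left is kg·s; right is m·s³ — different.

No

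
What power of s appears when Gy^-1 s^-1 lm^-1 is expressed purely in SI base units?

1

Gy = J/kg (absorbed dose = energy per mass),
    = m²·s⁻².
So Gy⁻¹ = m⁻²·s².
lm = cd·sr = cd (luminous flux; sr is dimensionless).
So lm⁻¹ = cd⁻¹.
Combining: Gy⁻¹·s⁻¹·lm⁻¹ = (m⁻²·s²) · s⁻¹ · cd⁻¹ = m⁻²·s·cd⁻¹.
The exponent of s is 1.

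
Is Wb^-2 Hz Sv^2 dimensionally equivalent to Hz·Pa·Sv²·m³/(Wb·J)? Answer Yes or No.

Left side:
  Wb = V·s (flux: a volt is a weber per second),
      = kg·m²·s⁻²·A⁻¹.
  So Wb⁻² = kg⁻²·m⁻⁴·s⁴·A².
  Hz = 1/s = s⁻¹ (frequency is cycles per second).
  Sv = J/kg (equivalent dose = energy per mass),
      = m²·s⁻².
  So Sv² = m⁴·s⁻⁴.
  Combining: Wb⁻²·Hz·Sv² = (kg⁻²·m⁻⁴·s⁴·A²) · s⁻¹ · (m⁴·s⁻⁴) = kg⁻²·s⁻¹·A².
Right side:
  Hz = 1/s = s⁻¹ (frequency is cycles per second).
  Wb = V·s (flux: a volt is a weber per second),
      = kg·m²·s⁻²·A⁻¹.
  So Wb⁻¹ = kg⁻¹·m⁻²·s²·A.
  Pa = N/m² (pressure = force per area),
      = kg·m⁻¹·s⁻².
  Sv = J/kg (equivalent dose = energy per mass),
      = m²·s⁻².
  So Sv² = m⁴·s⁻⁴.
  J = N·m (work = force × distance),
      = kg·m²·s⁻².
  So J⁻¹ = kg⁻¹·m⁻²·s².
  Combining: Hz·Wb⁻¹·Pa·Sv²·J⁻¹·m³ = s⁻¹ · (kg⁻¹·m⁻²·s²·A) · (kg·m⁻¹·s⁻²) · (m⁴·s⁻⁴) · (kg⁻¹·m⁻²·s²) · m³ = kg⁻¹·m²·s⁻³·A.
Left is kg⁻²·s⁻¹·A²; right is kg⁻¹·m²·s⁻³·A — different.

No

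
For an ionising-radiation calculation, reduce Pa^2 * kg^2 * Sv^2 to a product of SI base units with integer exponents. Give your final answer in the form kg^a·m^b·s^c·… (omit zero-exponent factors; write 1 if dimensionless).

kg⁴·m²·s⁻⁸

Pa = kg·m⁻¹·s⁻².
So Pa² = kg²·m⁻²·s⁻⁴.
Sv = m²·s⁻².
So Sv² = m⁴·s⁻⁴.
Combining: Pa²·kg²·Sv² = (kg²·m⁻²·s⁻⁴) · kg² · (m⁴·s⁻⁴) = kg⁴·m²·s⁻⁸.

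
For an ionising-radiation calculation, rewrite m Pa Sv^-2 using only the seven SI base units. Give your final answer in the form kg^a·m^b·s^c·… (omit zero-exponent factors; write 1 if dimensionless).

kg·m⁻⁴·s²

Pa = N/m² (pressure = force per area),
    = kg·m⁻¹·s⁻².
Sv = J/kg (equivalent dose = energy per mass),
    = m²·s⁻².
So Sv⁻² = m⁻⁴·s⁴.
Combining: m·Pa·Sv⁻² = m · (kg·m⁻¹·s⁻²) · (m⁻⁴·s⁴) = kg·m⁻⁴·s².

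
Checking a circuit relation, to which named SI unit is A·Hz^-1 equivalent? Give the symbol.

C

Hz = s⁻¹.
So Hz⁻¹ = s.
Combining: A·Hz⁻¹ = A · s = s·A.
s·A is the base-SI form of the coulomb.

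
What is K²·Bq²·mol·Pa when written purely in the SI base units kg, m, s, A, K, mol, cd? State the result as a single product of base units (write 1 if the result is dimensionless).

kg·m⁻¹·s⁻⁴·K²·mol

Bq = s⁻¹.
So Bq² = s⁻².
Pa = kg·m⁻¹·s⁻².
Combining: K²·Bq²·mol·Pa = K² · s⁻² · mol · (kg·m⁻¹·s⁻²) = kg·m⁻¹·s⁻⁴·K²·mol.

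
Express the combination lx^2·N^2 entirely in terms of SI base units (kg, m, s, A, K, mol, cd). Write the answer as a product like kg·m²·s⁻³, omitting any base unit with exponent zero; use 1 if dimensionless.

lx = lm/m² (illuminance = luminous flux per area),
    = m⁻²·cd.
So lx² = m⁻⁴·cd².
N = kg·m/s² = kg·m·s⁻² (force = mass × acceleration).
So N² = kg²·m²·s⁻⁴.
Combining: lx²·N² = (m⁻⁴·cd²) · (kg²·m²·s⁻⁴) = kg²·m⁻²·s⁻⁴·cd².

kg²·m⁻²·s⁻⁴·cd²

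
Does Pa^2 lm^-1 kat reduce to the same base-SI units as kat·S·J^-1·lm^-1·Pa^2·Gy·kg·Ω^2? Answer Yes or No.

Left side:
  Pa = kg·m⁻¹·s⁻².
  So Pa² = kg²·m⁻²·s⁻⁴.
  lm = cd.
  So lm⁻¹ = cd⁻¹.
  kat = s⁻¹·mol.
  Combining: Pa²·lm⁻¹·kat = (kg²·m⁻²·s⁻⁴) · cd⁻¹ · (s⁻¹·mol) = kg²·m⁻²·s⁻⁵·mol·cd⁻¹.
Right side:
  kat = s⁻¹·mol.
  S = kg⁻¹·m⁻²·s³·A².
  J = kg·m²·s⁻².
  So J⁻¹ = kg⁻¹·m⁻²·s².
  lm = cd.
  So lm⁻¹ = cd⁻¹.
  Pa = kg·m⁻¹·s⁻².
  So Pa² = kg²·m⁻²·s⁻⁴.
  Gy = m²·s⁻².
  Ω = kg·m²·s⁻³·A⁻².
  So Ω² = kg²·m⁴·s⁻⁶·A⁻⁴.
  Combining: kat·S·J⁻¹·lm⁻¹·Pa²·Gy·kg·Ω² = (s⁻¹·mol) · (kg⁻¹·m⁻²·s³·A²) · (kg⁻¹·m⁻²·s²) · cd⁻¹ · (kg²·m⁻²·s⁻⁴) · (m²·s⁻²) · kg · (kg²·m⁴·s⁻⁶·A⁻⁴) = kg³·s⁻⁸·A⁻²·mol·cd⁻¹.
Left is kg²·m⁻²·s⁻⁵·mol·cd⁻¹; right is kg³·s⁻⁸·A⁻²·mol·cd⁻¹ — different.

No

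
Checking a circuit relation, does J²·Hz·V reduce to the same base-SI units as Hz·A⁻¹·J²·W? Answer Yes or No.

Left side:
  J = N·m (work = force × distance),
      = kg·m²·s⁻².
  So J² = kg²·m⁴·s⁻⁴.
  Hz = 1/s = s⁻¹ (frequency is cycles per second).
  V = W/A (potential = power per current),
      = kg·m²·s⁻³·A⁻¹.
  Combining: J²·Hz·V = (kg²·m⁴·s⁻⁴) · s⁻¹ · (kg·m²·s⁻³·A⁻¹) = kg³·m⁶·s⁻⁸·A⁻¹.
Right side:
  Hz = 1/s = s⁻¹ (frequency is cycles per second).
  J = N·m (work = force × distance),
      = kg·m²·s⁻².
  So J² = kg²·m⁴·s⁻⁴.
  W = J/s (power = energy per time),
      = kg·m²·s⁻³.
  Combining: Hz·A⁻¹·J²·W = s⁻¹ · A⁻¹ · (kg²·m⁴·s⁻⁴) · (kg·m²·s⁻³) = kg³·m⁶·s⁻⁸·A⁻¹.
Both reduce to kg³·m⁶·s⁻⁸·A⁻¹.

Yes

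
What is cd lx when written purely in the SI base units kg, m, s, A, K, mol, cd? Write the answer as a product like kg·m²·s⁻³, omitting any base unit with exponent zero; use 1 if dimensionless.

m⁻²·cd²

lx = m⁻²·cd.
Combining: cd·lx = cd · (m⁻²·cd) = m⁻²·cd².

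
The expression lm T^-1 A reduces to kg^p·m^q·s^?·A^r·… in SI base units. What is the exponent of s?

2

lm = cd·sr = cd (luminous flux; sr is dimensionless).
T = Wb/m² (flux density = flux per area),
    = kg·s⁻²·A⁻¹.
So T⁻¹ = kg⁻¹·s²·A.
Combining: lm·T⁻¹·A = cd · (kg⁻¹·s²·A) · A = kg⁻¹·s²·A²·cd.
The exponent of s is 2.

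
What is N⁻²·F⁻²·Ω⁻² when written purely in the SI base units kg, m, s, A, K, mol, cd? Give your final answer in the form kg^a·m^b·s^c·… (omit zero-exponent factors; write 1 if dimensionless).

N = kg·m·s⁻².
So N⁻² = kg⁻²·m⁻²·s⁴.
F = kg⁻¹·m⁻²·s⁴·A².
So F⁻² = kg²·m⁴·s⁻⁸·A⁻⁴.
Ω = kg·m²·s⁻³·A⁻².
So Ω⁻² = kg⁻²·m⁻⁴·s⁶·A⁴.
Combining: N⁻²·F⁻²·Ω⁻² = (kg⁻²·m⁻²·s⁴) · (kg²·m⁴·s⁻⁸·A⁻⁴) · (kg⁻²·m⁻⁴·s⁶·A⁴) = kg⁻²·m⁻²·s².

kg⁻²·m⁻²·s²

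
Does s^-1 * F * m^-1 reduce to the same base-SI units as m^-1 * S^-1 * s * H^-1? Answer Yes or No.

Left side:
  F = C/V (capacitance = charge per voltage),
      = A·s/(kg·m²·s⁻³·A⁻¹) (substituting C and V),
      = kg⁻¹·m⁻²·s⁴·A².
  Combining: s⁻¹·F·m⁻¹ = s⁻¹ · (kg⁻¹·m⁻²·s⁴·A²) · m⁻¹ = kg⁻¹·m⁻³·s³·A².
Right side:
  S = 1/Ω (conductance is reciprocal resistance),
      = kg⁻¹·m⁻²·s³·A².
  So S⁻¹ = kg·m²·s⁻³·A⁻².
  H = Wb/A (inductance = flux per current),
      = kg·m²·s⁻²·A⁻².
  So H⁻¹ = kg⁻¹·m⁻²·s²·A².
  Combining: m⁻¹·S⁻¹·s·H⁻¹ = m⁻¹ · (kg·m²·s⁻³·A⁻²) · s · (kg⁻¹·m⁻²·s²·A²) = m⁻¹.
Left is kg⁻¹·m⁻³·s³·A²; right is m⁻¹ — different.

No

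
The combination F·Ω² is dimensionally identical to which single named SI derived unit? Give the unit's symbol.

H

F = kg⁻¹·m⁻²·s⁴·A².
Ω = kg·m²·s⁻³·A⁻².
So Ω² = kg²·m⁴·s⁻⁶·A⁻⁴.
Combining: F·Ω² = (kg⁻¹·m⁻²·s⁴·A²) · (kg²·m⁴·s⁻⁶·A⁻⁴) = kg·m²·s⁻²·A⁻².
kg·m²·s⁻²·A⁻² is the base-SI form of the henry.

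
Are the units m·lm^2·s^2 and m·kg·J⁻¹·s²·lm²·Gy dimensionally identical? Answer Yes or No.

Yes

Left side:
  lm = cd.
  So lm² = cd².
  Combining: m·lm²·s² = m · cd² · s² = m·s²·cd².
Right side:
  J = N·m (work = force × distance),
      = kg·m²·s⁻².
  So J⁻¹ = kg⁻¹·m⁻²·s².
  lm = cd·sr = cd (luminous flux; sr is dimensionless).
  So lm² = cd².
  Gy = J/kg (absorbed dose = energy per mass),
      = m²·s⁻².
  Combining: m·kg·J⁻¹·s²·lm²·Gy = m · kg · (kg⁻¹·m⁻²·s²) · s² · cd² · (m²·s⁻²) = m·s²·cd².
Both reduce to m·s²·cd².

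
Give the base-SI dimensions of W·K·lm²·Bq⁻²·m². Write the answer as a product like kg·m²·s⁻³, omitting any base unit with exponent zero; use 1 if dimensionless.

kg·m⁴·s⁻¹·K·cd²

W = J/s (power = energy per time),
    = kg·m²·s⁻³.
lm = cd·sr = cd (luminous flux; sr is dimensionless).
So lm² = cd².
Bq = 1/s = s⁻¹ (activity is decays per second).
So Bq⁻² = s².
Combining: W·K·lm²·Bq⁻²·m² = (kg·m²·s⁻³) · K · cd² · s² · m² = kg·m⁴·s⁻¹·K·cd².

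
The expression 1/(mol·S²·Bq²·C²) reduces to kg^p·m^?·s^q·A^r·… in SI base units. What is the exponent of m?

4

S = kg⁻¹·m⁻²·s³·A².
So S⁻² = kg²·m⁴·s⁻⁶·A⁻⁴.
Bq = s⁻¹.
So Bq⁻² = s².
C = s·A.
So C⁻² = s⁻²·A⁻².
Combining: mol⁻¹·S⁻²·Bq⁻²·C⁻² = mol⁻¹ · (kg²·m⁴·s⁻⁶·A⁻⁴) · s² · (s⁻²·A⁻²) = kg²·m⁴·s⁻⁶·A⁻⁶·mol⁻¹.
The exponent of m is 4.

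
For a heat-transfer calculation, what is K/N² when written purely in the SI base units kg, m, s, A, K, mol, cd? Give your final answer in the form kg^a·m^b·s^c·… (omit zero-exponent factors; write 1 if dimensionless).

kg⁻²·m⁻²·s⁴·K

N = kg·m/s² = kg·m·s⁻² (force = mass × acceleration).
So N⁻² = kg⁻²·m⁻²·s⁴.
Combining: N⁻²·K = (kg⁻²·m⁻²·s⁴) · K = kg⁻²·m⁻²·s⁴·K.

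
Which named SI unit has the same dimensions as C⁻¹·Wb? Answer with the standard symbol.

Ω

C = s·A.
So C⁻¹ = s⁻¹·A⁻¹.
Wb = kg·m²·s⁻²·A⁻¹.
Combining: C⁻¹·Wb = (s⁻¹·A⁻¹) · (kg·m²·s⁻²·A⁻¹) = kg·m²·s⁻³·A⁻².
kg·m²·s⁻³·A⁻² is the base-SI form of the ohm.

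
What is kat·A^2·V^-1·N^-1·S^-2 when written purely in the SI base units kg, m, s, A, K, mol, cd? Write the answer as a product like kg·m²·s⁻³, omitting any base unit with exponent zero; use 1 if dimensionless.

kat = s⁻¹·mol.
V = kg·m²·s⁻³·A⁻¹.
So V⁻¹ = kg⁻¹·m⁻²·s³·A.
N = kg·m·s⁻².
So N⁻¹ = kg⁻¹·m⁻¹·s².
S = kg⁻¹·m⁻²·s³·A².
So S⁻² = kg²·m⁴·s⁻⁶·A⁻⁴.
Combining: kat·A²·V⁻¹·N⁻¹·S⁻² = (s⁻¹·mol) · A² · (kg⁻¹·m⁻²·s³·A) · (kg⁻¹·m⁻¹·s²) · (kg²·m⁴·s⁻⁶·A⁻⁴) = m·s⁻²·A⁻¹·mol.

m·s⁻²·A⁻¹·mol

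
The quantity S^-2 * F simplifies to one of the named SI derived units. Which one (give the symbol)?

S = kg⁻¹·m⁻²·s³·A².
So S⁻² = kg²·m⁴·s⁻⁶·A⁻⁴.
F = kg⁻¹·m⁻²·s⁴·A².
Combining: S⁻²·F = (kg²·m⁴·s⁻⁶·A⁻⁴) · (kg⁻¹·m⁻²·s⁴·A²) = kg·m²·s⁻²·A⁻².
kg·m²·s⁻²·A⁻² is the base-SI form of the henry.

H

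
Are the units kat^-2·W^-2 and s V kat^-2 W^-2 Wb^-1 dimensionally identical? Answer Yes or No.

Left side:
  kat = mol/s = s⁻¹·mol (catalytic activity).
  So kat⁻² = s²·mol⁻².
  W = J/s (power = energy per time),
      = kg·m²·s⁻³.
  So W⁻² = kg⁻²·m⁻⁴·s⁶.
  Combining: kat⁻²·W⁻² = (s²·mol⁻²) · (kg⁻²·m⁻⁴·s⁶) = kg⁻²·m⁻⁴·s⁸·mol⁻².
Right side:
  V = kg·m²·s⁻³·A⁻¹.
  kat = s⁻¹·mol.
  So kat⁻² = s²·mol⁻².
  W = kg·m²·s⁻³.
  So W⁻² = kg⁻²·m⁻⁴·s⁶.
  Wb = kg·m²·s⁻²·A⁻¹.
  So Wb⁻¹ = kg⁻¹·m⁻²·s²·A.
  Combining: s·V·kat⁻²·W⁻²·Wb⁻¹ = s · (kg·m²·s⁻³·A⁻¹) · (s²·mol⁻²) · (kg⁻²·m⁻⁴·s⁶) · (kg⁻¹·m⁻²·s²·A) = kg⁻²·m⁻⁴·s⁸·mol⁻².
Both reduce to kg⁻²·m⁻⁴·s⁸·mol⁻².

Yes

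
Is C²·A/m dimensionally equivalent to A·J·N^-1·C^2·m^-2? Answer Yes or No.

Left side:
  C = s·A.
  So C² = s²·A².
  Combining: C²·m⁻¹·A = (s²·A²) · m⁻¹ · A = m⁻¹·s²·A³.
Right side:
  J = kg·m²·s⁻².
  N = kg·m·s⁻².
  So N⁻¹ = kg⁻¹·m⁻¹·s².
  C = s·A.
  So C² = s²·A².
  Combining: A·J·N⁻¹·C²·m⁻² = A · (kg·m²·s⁻²) · (kg⁻¹·m⁻¹·s²) · (s²·A²) · m⁻² = m⁻¹·s²·A³.
Both reduce to m⁻¹·s²·A³.

Yes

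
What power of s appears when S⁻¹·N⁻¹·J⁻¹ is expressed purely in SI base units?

1

S = 1/Ω (conductance is reciprocal resistance),
    = kg⁻¹·m⁻²·s³·A².
So S⁻¹ = kg·m²·s⁻³·A⁻².
N = kg·m/s² = kg·m·s⁻² (force = mass × acceleration).
So N⁻¹ = kg⁻¹·m⁻¹·s².
J = N·m (work = force × distance),
    = kg·m²·s⁻².
So J⁻¹ = kg⁻¹·m⁻²·s².
Combining: S⁻¹·N⁻¹·J⁻¹ = (kg·m²·s⁻³·A⁻²) · (kg⁻¹·m⁻¹·s²) · (kg⁻¹·m⁻²·s²) = kg⁻¹·m⁻¹·s·A⁻².
The exponent of s is 1.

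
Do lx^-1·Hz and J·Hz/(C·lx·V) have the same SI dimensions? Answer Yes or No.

Yes

Left side:
  lx = lm/m² (illuminance = luminous flux per area),
      = m⁻²·cd.
  So lx⁻¹ = m²·cd⁻¹.
  Hz = 1/s = s⁻¹ (frequency is cycles per second).
  Combining: lx⁻¹·Hz = (m²·cd⁻¹) · s⁻¹ = m²·s⁻¹·cd⁻¹.
Right side:
  J = N·m (work = force × distance),
      = kg·m²·s⁻².
  Hz = 1/s = s⁻¹ (frequency is cycles per second).
  C = A·s = s·A (charge = current × time).
  So C⁻¹ = s⁻¹·A⁻¹.
  lx = lm/m² (illuminance = luminous flux per area),
      = m⁻²·cd.
  So lx⁻¹ = m²·cd⁻¹.
  V = W/A (potential = power per current),
      = kg·m²·s⁻³·A⁻¹.
  So V⁻¹ = kg⁻¹·m⁻²·s³·A.
  Combining: J·Hz·C⁻¹·lx⁻¹·V⁻¹ = (kg·m²·s⁻²) · s⁻¹ · (s⁻¹·A⁻¹) · (m²·cd⁻¹) · (kg⁻¹·m⁻²·s³·A) = m²·s⁻¹·cd⁻¹.
Both reduce to m²·s⁻¹·cd⁻¹.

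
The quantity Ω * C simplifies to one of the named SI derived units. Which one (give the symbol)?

Wb

Ω = kg·m²·s⁻³·A⁻².
C = s·A.
Combining: Ω·C = (kg·m²·s⁻³·A⁻²) · (s·A) = kg·m²·s⁻²·A⁻¹.
kg·m²·s⁻²·A⁻¹ is the base-SI form of the weber.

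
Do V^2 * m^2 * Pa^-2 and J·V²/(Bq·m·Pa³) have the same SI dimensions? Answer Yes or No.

No

Left side:
  V = W/A (potential = power per current),
      = kg·m²·s⁻³·A⁻¹.
  So V² = kg²·m⁴·s⁻⁶·A⁻².
  Pa = N/m² (pressure = force per area),
      = kg·m⁻¹·s⁻².
  So Pa⁻² = kg⁻²·m²·s⁴.
  Combining: V²·m²·Pa⁻² = (kg²·m⁴·s⁻⁶·A⁻²) · m² · (kg⁻²·m²·s⁴) = m⁸·s⁻²·A⁻².
Right side:
  Bq = 1/s = s⁻¹ (activity is decays per second).
  So Bq⁻¹ = s.
  J = N·m (work = force × distance),
      = kg·m²·s⁻².
  Pa = N/m² (pressure = force per area),
      = kg·m⁻¹·s⁻².
  So Pa⁻³ = kg⁻³·m³·s⁶.
  V = W/A (potential = power per current),
      = kg·m²·s⁻³·A⁻¹.
  So V² = kg²·m⁴·s⁻⁶·A⁻².
  Combining: Bq⁻¹·m⁻¹·J·Pa⁻³·V² = s · m⁻¹ · (kg·m²·s⁻²) · (kg⁻³·m³·s⁶) · (kg²·m⁴·s⁻⁶·A⁻²) = m⁸·s⁻¹·A⁻².
Left is m⁸·s⁻²·A⁻²; right is m⁸·s⁻¹·A⁻² — different.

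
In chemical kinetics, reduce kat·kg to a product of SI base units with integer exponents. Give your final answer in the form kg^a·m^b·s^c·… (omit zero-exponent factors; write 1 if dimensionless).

kat = s⁻¹·mol.
Combining: kat·kg = (s⁻¹·mol) · kg = kg·s⁻¹·mol.

kg·s⁻¹·mol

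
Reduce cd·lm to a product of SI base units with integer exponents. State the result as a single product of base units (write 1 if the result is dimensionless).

lm = cd·sr = cd (luminous flux; sr is dimensionless).
Combining: cd·lm = cd · cd = cd².

cd²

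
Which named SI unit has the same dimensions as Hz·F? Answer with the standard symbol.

S

Hz = 1/s = s⁻¹ (frequency is cycles per second).
F = C/V (capacitance = charge per voltage),
    = A·s/(kg·m²·s⁻³·A⁻¹) (substituting C and V),
    = kg⁻¹·m⁻²·s⁴·A².
Combining: Hz·F = s⁻¹ · (kg⁻¹·m⁻²·s⁴·A²) = kg⁻¹·m⁻²·s³·A².
kg⁻¹·m⁻²·s³·A² is the base-SI form of the siemens.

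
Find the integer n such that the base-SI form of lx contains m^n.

-2

lx = lm/m² (illuminance = luminous flux per area),
    = m⁻²·cd.
The exponent of m is -2.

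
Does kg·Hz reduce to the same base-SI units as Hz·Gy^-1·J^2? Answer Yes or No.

Left side:
  Hz = s⁻¹.
  Combining: kg·Hz = kg · s⁻¹ = kg·s⁻¹.
Right side:
  Hz = 1/s = s⁻¹ (frequency is cycles per second).
  Gy = J/kg (absorbed dose = energy per mass),
      = m²·s⁻².
  So Gy⁻¹ = m⁻²·s².
  J = N·m (work = force × distance),
      = kg·m²·s⁻².
  So J² = kg²·m⁴·s⁻⁴.
  Combining: Hz·Gy⁻¹·J² = s⁻¹ · (m⁻²·s²) · (kg²·m⁴·s⁻⁴) = kg²·m²·s⁻³.
Left is kg·s⁻¹; right is kg²·m²·s⁻³ — different.

No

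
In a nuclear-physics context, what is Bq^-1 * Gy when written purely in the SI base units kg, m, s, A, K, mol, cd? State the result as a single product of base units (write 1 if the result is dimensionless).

m²·s⁻¹

Bq = 1/s = s⁻¹ (activity is decays per second).
So Bq⁻¹ = s.
Gy = J/kg (absorbed dose = energy per mass),
    = m²·s⁻².
Combining: Bq⁻¹·Gy = s · (m²·s⁻²) = m²·s⁻¹.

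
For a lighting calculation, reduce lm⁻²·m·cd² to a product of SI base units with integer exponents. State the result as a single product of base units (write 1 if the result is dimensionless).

m

lm = cd·sr = cd (luminous flux; sr is dimensionless).
So lm⁻² = cd⁻².
Combining: lm⁻²·m·cd² = cd⁻² · m · cd² = m.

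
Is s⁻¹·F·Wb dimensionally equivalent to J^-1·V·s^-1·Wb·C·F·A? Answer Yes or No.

Left side:
  F = kg⁻¹·m⁻²·s⁴·A².
  Wb = kg·m²·s⁻²·A⁻¹.
  Combining: s⁻¹·F·Wb = s⁻¹ · (kg⁻¹·m⁻²·s⁴·A²) · (kg·m²·s⁻²·A⁻¹) = s·A.
Right side:
  J = N·m (work = force × distance),
      = kg·m²·s⁻².
  So J⁻¹ = kg⁻¹·m⁻²·s².
  V = W/A (potential = power per current),
      = kg·m²·s⁻³·A⁻¹.
  Wb = V·s (flux: a volt is a weber per second),
      = kg·m²·s⁻²·A⁻¹.
  C = A·s = s·A (charge = current × time).
  F = C/V (capacitance = charge per voltage),
      = A·s/(kg·m²·s⁻³·A⁻¹) (substituting C and V),
      = kg⁻¹·m⁻²·s⁴·A².
  Combining: J⁻¹·V·s⁻¹·Wb·C·F·A = (kg⁻¹·m⁻²·s²) · (kg·m²·s⁻³·A⁻¹) · s⁻¹ · (kg·m²·s⁻²·A⁻¹) · (s·A) · (kg⁻¹·m⁻²·s⁴·A²) · A = s·A².
Left is s·A; right is s·A² — different.

No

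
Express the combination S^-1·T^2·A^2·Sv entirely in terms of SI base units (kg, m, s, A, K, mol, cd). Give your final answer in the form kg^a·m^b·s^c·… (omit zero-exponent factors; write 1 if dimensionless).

kg³·m⁴·s⁻⁹·A⁻²

S = kg⁻¹·m⁻²·s³·A².
So S⁻¹ = kg·m²·s⁻³·A⁻².
T = kg·s⁻²·A⁻¹.
So T² = kg²·s⁻⁴·A⁻².
Sv = m²·s⁻².
Combining: S⁻¹·T²·A²·Sv = (kg·m²·s⁻³·A⁻²) · (kg²·s⁻⁴·A⁻²) · A² · (m²·s⁻²) = kg³·m⁴·s⁻⁹·A⁻².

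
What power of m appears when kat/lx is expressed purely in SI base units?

2

lx = lm/m² (illuminance = luminous flux per area),
    = m⁻²·cd.
So lx⁻¹ = m²·cd⁻¹.
kat = mol/s = s⁻¹·mol (catalytic activity).
Combining: lx⁻¹·kat = (m²·cd⁻¹) · (s⁻¹·mol) = m²·s⁻¹·mol·cd⁻¹.
The exponent of m is 2.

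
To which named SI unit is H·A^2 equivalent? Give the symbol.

J

H = Wb/A (inductance = flux per current),
    = kg·m²·s⁻²·A⁻².
Combining: H·A² = (kg·m²·s⁻²·A⁻²) · A² = kg·m²·s⁻².
kg·m²·s⁻² is the base-SI form of the joule.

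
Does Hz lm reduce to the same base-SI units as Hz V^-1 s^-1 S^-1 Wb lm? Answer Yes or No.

No

Left side:
  Hz = 1/s = s⁻¹ (frequency is cycles per second).
  lm = cd·sr = cd (luminous flux; sr is dimensionless).
  Combining: Hz·lm = s⁻¹ · cd = s⁻¹·cd.
Right side:
  Hz = s⁻¹.
  V = kg·m²·s⁻³·A⁻¹.
  So V⁻¹ = kg⁻¹·m⁻²·s³·A.
  S = kg⁻¹·m⁻²·s³·A².
  So S⁻¹ = kg·m²·s⁻³·A⁻².
  Wb = kg·m²·s⁻²·A⁻¹.
  lm = cd.
  Combining: Hz·V⁻¹·s⁻¹·S⁻¹·Wb·lm = s⁻¹ · (kg⁻¹·m⁻²·s³·A) · s⁻¹ · (kg·m²·s⁻³·A⁻²) · (kg·m²·s⁻²·A⁻¹) · cd = kg·m²·s⁻⁴·A⁻²·cd.
Left is s⁻¹·cd; right is kg·m²·s⁻⁴·A⁻²·cd — different.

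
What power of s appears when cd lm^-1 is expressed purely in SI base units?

0

lm = cd·sr = cd (luminous flux; sr is dimensionless).
So lm⁻¹ = cd⁻¹.
Combining: cd·lm⁻¹ = cd · cd⁻¹ = 1.
The exponent of s is 0.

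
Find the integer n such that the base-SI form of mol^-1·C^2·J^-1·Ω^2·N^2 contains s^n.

C = s·A.
So C² = s²·A².
J = kg·m²·s⁻².
So J⁻¹ = kg⁻¹·m⁻²·s².
Ω = kg·m²·s⁻³·A⁻².
So Ω² = kg²·m⁴·s⁻⁶·A⁻⁴.
N = kg·m·s⁻².
So N² = kg²·m²·s⁻⁴.
Combining: mol⁻¹·C²·J⁻¹·Ω²·N² = mol⁻¹ · (s²·A²) · (kg⁻¹·m⁻²·s²) · (kg²·m⁴·s⁻⁶·A⁻⁴) · (kg²·m²·s⁻⁴) = kg³·m⁴·s⁻⁶·A⁻²·mol⁻¹.
The exponent of s is -6.

-6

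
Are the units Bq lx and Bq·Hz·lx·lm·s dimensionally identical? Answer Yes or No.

No

Left side:
  Bq = s⁻¹.
  lx = m⁻²·cd.
  Combining: Bq·lx = s⁻¹ · (m⁻²·cd) = m⁻²·s⁻¹·cd.
Right side:
  Bq = 1/s = s⁻¹ (activity is decays per second).
  Hz = 1/s = s⁻¹ (frequency is cycles per second).
  lx = lm/m² (illuminance = luminous flux per area),
      = m⁻²·cd.
  lm = cd·sr = cd (luminous flux; sr is dimensionless).
  Combining: Bq·Hz·lx·lm·s = s⁻¹ · s⁻¹ · (m⁻²·cd) · cd · s = m⁻²·s⁻¹·cd².
Left is m⁻²·s⁻¹·cd; right is m⁻²·s⁻¹·cd² — different.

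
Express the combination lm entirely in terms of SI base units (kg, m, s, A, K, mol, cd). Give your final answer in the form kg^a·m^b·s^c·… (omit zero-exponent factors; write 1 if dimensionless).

lm = cd.

cd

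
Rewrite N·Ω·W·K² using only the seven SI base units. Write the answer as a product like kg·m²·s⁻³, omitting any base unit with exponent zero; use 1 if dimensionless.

kg³·m⁵·s⁻⁸·A⁻²·K²

N = kg·m·s⁻².
Ω = kg·m²·s⁻³·A⁻².
W = kg·m²·s⁻³.
Combining: N·Ω·W·K² = (kg·m·s⁻²) · (kg·m²·s⁻³·A⁻²) · (kg·m²·s⁻³) · K² = kg³·m⁵·s⁻⁸·A⁻²·K².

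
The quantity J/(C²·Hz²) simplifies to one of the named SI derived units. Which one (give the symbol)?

C = A·s = s·A (charge = current × time).
So C⁻² = s⁻²·A⁻².
Hz = 1/s = s⁻¹ (frequency is cycles per second).
So Hz⁻² = s².
J = N·m (work = force × distance),
    = kg·m²·s⁻².
Combining: C⁻²·Hz⁻²·J = (s⁻²·A⁻²) · s² · (kg·m²·s⁻²) = kg·m²·s⁻²·A⁻².
kg·m²·s⁻²·A⁻² is the base-SI form of the henry.

H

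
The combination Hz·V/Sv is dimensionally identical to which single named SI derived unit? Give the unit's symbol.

Hz = 1/s = s⁻¹ (frequency is cycles per second).
Sv = J/kg (equivalent dose = energy per mass),
    = m²·s⁻².
So Sv⁻¹ = m⁻²·s².
V = W/A (potential = power per current),
    = kg·m²·s⁻³·A⁻¹.
Combining: Hz·Sv⁻¹·V = s⁻¹ · (m⁻²·s²) · (kg·m²·s⁻³·A⁻¹) = kg·s⁻²·A⁻¹.
kg·s⁻²·A⁻¹ is the base-SI form of the tesla.

T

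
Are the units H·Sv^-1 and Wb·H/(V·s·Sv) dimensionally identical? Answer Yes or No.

Yes

Left side:
  H = Wb/A (inductance = flux per current),
      = kg·m²·s⁻²·A⁻².
  Sv = J/kg (equivalent dose = energy per mass),
      = m²·s⁻².
  So Sv⁻¹ = m⁻²·s².
  Combining: H·Sv⁻¹ = (kg·m²·s⁻²·A⁻²) · (m⁻²·s²) = kg·A⁻².
Right side:
  Wb = kg·m²·s⁻²·A⁻¹.
  H = kg·m²·s⁻²·A⁻².
  V = kg·m²·s⁻³·A⁻¹.
  So V⁻¹ = kg⁻¹·m⁻²·s³·A.
  Sv = m²·s⁻².
  So Sv⁻¹ = m⁻²·s².
  Combining: Wb·H·V⁻¹·s⁻¹·Sv⁻¹ = (kg·m²·s⁻²·A⁻¹) · (kg·m²·s⁻²·A⁻²) · (kg⁻¹·m⁻²·s³·A) · s⁻¹ · (m⁻²·s²) = kg·A⁻².
Both reduce to kg·A⁻².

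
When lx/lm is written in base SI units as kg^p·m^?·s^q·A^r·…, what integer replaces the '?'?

lm = cd·sr = cd (luminous flux; sr is dimensionless).
So lm⁻¹ = cd⁻¹.
lx = lm/m² (illuminance = luminous flux per area),
    = m⁻²·cd.
Combining: lm⁻¹·lx = cd⁻¹ · (m⁻²·cd) = m⁻².
The exponent of m is -2.

-2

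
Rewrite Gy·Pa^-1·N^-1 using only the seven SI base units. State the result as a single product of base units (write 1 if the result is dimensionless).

kg⁻²·m²·s²

Gy = J/kg (absorbed dose = energy per mass),
    = m²·s⁻².
Pa = N/m² (pressure = force per area),
    = kg·m⁻¹·s⁻².
So Pa⁻¹ = kg⁻¹·m·s².
N = kg·m/s² = kg·m·s⁻² (force = mass × acceleration).
So N⁻¹ = kg⁻¹·m⁻¹·s².
Combining: Gy·Pa⁻¹·N⁻¹ = (m²·s⁻²) · (kg⁻¹·m·s²) · (kg⁻¹·m⁻¹·s²) = kg⁻²·m²·s².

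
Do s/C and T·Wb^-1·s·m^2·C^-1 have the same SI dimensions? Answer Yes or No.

Left side:
  C = s·A.
  So C⁻¹ = s⁻¹·A⁻¹.
  Combining: C⁻¹·s = (s⁻¹·A⁻¹) · s = A⁻¹.
Right side:
  T = Wb/m² (flux density = flux per area),
      = kg·s⁻²·A⁻¹.
  Wb = V·s (flux: a volt is a weber per second),
      = kg·m²·s⁻²·A⁻¹.
  So Wb⁻¹ = kg⁻¹·m⁻²·s²·A.
  C = A·s = s·A (charge = current × time).
  So C⁻¹ = s⁻¹·A⁻¹.
  Combining: T·Wb⁻¹·s·m²·C⁻¹ = (kg·s⁻²·A⁻¹) · (kg⁻¹·m⁻²·s²·A) · s · m² · (s⁻¹·A⁻¹) = A⁻¹.
Both reduce to A⁻¹.

Yes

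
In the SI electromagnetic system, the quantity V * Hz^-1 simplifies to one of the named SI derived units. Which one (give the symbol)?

V = W/A (potential = power per current),
    = kg·m²·s⁻³·A⁻¹.
Hz = 1/s = s⁻¹ (frequency is cycles per second).
So Hz⁻¹ = s.
Combining: V·Hz⁻¹ = (kg·m²·s⁻³·A⁻¹) · s = kg·m²·s⁻²·A⁻¹.
kg·m²·s⁻²·A⁻¹ is the base-SI form of the weber.

Wb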